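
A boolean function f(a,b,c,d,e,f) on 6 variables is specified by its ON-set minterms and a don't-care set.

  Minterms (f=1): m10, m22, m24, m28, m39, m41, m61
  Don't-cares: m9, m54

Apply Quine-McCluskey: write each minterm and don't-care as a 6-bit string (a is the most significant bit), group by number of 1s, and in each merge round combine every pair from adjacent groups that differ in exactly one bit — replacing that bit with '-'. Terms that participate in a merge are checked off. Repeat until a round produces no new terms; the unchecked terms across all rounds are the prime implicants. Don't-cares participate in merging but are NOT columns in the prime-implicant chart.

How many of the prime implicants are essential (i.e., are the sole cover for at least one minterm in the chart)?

6

size-2^0 implicants → 001001(✓)  001010  010110(✓)  011000(✓)  011100(✓)  100111  101001(✓)  110110(✓)  111101
size-2^1 implicants → -01001  -10110  011-00
Unchecked terms (primes): -01001, -10110, 001010, 011-00, 100111, 111101
Minterm coverage:
  m10 ⊆ 001010 [E]
  m22 ⊆ -10110 [E]
  m24 ⊆ 011-00 [E]
  m28 ⊆ 011-00 [E]
  m39 ⊆ 100111 [E]
  m41 ⊆ -01001 [E]
  m61 ⊆ 111101 [E]
E = {-01001, -10110, 001010, 011-00, 100111, 111101}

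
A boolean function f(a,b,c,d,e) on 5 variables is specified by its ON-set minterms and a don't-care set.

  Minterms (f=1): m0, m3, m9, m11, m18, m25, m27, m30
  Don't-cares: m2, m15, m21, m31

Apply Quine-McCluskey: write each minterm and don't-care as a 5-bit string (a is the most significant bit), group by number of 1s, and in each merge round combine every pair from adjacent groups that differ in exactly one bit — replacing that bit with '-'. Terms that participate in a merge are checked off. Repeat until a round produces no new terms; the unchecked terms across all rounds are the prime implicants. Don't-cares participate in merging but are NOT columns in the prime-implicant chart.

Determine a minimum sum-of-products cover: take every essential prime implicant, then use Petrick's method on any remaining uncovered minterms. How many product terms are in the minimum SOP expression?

5

size-2^0 implicants → 00000(✓)  00010(✓)  00011(✓)  01001(✓)  01011(✓)  01111(✓)  10010(✓)  10101  11001(✓)  11011(✓)  11110(✓)  11111(✓)
size-2^1 implicants → -0010  -1001(✓)  -1011(✓)  -1111(✓)  0-011  000-0  0001-  01-11(✓)  010-1(✓)  11-11(✓)  110-1(✓)  1111-
size-2^2 implicants → -1-11  -10-1
Unchecked terms (primes): -0010, -1-11, -10-1, 0-011, 000-0, 0001-, 10101, 1111-
Minterm coverage:
  m0 ⊆ 000-0 [E]
  m3 ⊆ 0-011,0001-
  m9 ⊆ -10-1 [E]
  m11 ⊆ -1-11,-10-1,0-011
  m18 ⊆ -0010 [E]
  m25 ⊆ -10-1 [E]
  m27 ⊆ -1-11,-10-1
  m30 ⊆ 1111- [E]
E = {-0010, -10-1, 000-0, 1111-}
Petrick residual → 0-011
Cover = b'c'de' + bc'e + a'c'de + a'b'c'e' + abcd  |cover|=5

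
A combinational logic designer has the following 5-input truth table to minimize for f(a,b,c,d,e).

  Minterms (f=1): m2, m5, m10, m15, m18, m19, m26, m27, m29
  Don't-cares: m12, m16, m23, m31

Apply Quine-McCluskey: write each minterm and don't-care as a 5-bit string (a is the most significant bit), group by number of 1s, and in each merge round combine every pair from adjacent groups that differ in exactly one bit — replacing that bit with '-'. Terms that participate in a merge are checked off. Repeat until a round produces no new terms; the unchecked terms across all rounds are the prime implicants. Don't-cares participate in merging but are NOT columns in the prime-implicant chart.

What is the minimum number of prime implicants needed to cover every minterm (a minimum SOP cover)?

size-2^0 implicants → 00010(✓)  00101  01010(✓)  01100  01111(✓)  10000(✓)  10010(✓)  10011(✓)  10111(✓)  11010(✓)  11011(✓)  11101(✓)  11111(✓)
size-2^1 implicants → -0010(✓)  -1010(✓)  -1111  0-010(✓)  1-010(✓)  1-011(✓)  1-111(✓)  10-11(✓)  100-0  1001-(✓)  11-11(✓)  1101-(✓)  111-1
size-2^2 implicants → --010  1--11  1-01-
Unchecked terms (primes): --010, -1111, 00101, 01100, 1--11, 1-01-, 100-0, 111-1
Minterm coverage:
  m2 ⊆ --010 [E]
  m5 ⊆ 00101 [E]
  m10 ⊆ --010 [E]
  m15 ⊆ -1111 [E]
  m18 ⊆ --010,1-01-,100-0
  m19 ⊆ 1--11,1-01-
  m26 ⊆ --010,1-01-
  m27 ⊆ 1--11,1-01-
  m29 ⊆ 111-1 [E]
E = {--010, -1111, 00101, 111-1}
Petrick residual → 1--11
Cover = c'de' + bcde + a'b'cd'e + ade + abce  |cover|=5

5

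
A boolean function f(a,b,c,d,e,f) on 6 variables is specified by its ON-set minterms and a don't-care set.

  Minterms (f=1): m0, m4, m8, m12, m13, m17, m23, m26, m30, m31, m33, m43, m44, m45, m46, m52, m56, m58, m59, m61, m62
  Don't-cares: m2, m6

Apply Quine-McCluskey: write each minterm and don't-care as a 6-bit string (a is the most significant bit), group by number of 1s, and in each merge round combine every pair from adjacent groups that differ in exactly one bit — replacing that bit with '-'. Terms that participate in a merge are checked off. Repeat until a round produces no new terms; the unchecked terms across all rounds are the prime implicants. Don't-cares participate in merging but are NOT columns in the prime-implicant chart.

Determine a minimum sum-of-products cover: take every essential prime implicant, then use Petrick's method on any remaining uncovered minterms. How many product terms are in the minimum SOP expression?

11

[col 0] 000000*, 000010*, 000100*, 000110*, 001000*, 001100*, 001101*, 010001, 010111*, 011010*, 011110*, 011111*, 100001, 101011*, 101100*, 101101*, 101110*, 110100, 111000*, 111010*, 111011*, 111101*, 111110*
[col 1] -01100*, -01101*, -11010*, -11110*, 00-000*, 00-100*, 000-00*, 000-10*, 0000-0*, 0001-0*, 001-00*, 00110-*, 01-111, 011-10*, 01111-, 1-1011, 1-1101, 1-1110, 1011-0, 10110-*, 111-10*, 1110-0, 11101-
[col 2] -0110-, -11-10, 00--00, 000--0
Prime implicants: -0110-, -11-10, 00--00, 000--0, 01-111, 010001, 01111-, 1-1011, 1-1101, 1-1110, 100001, 1011-0, 110100, 1110-0, 11101-
PI chart (minterm → PIs covering it):
  0 | 00--00,000--0
  4 | 00--00,000--0
  8 | 00--00  (sole → essential)
  12 | -0110-,00--00
  13 | -0110-  (sole → essential)
  17 | 010001  (sole → essential)
  23 | 01-111  (sole → essential)
  26 | -11-10  (sole → essential)
  30 | -11-10,01111-
  31 | 01-111,01111-
  33 | 100001  (sole → essential)
  43 | 1-1011  (sole → essential)
  44 | -0110-,1011-0
  45 | -0110-,1-1101
  46 | 1-1110,1011-0
  52 | 110100  (sole → essential)
  56 | 1110-0  (sole → essential)
  58 | -11-10,1110-0,11101-
  59 | 1-1011,11101-
  61 | 1-1101  (sole → essential)
  62 | -11-10,1-1110
Essential prime implicants: -0110-, -11-10, 00--00, 01-111, 010001, 1-1011, 1-1101, 100001, 110100, 1110-0
Petrick residual → 1-1110
Minimum SOP uses 11 PIs: b'cde' + bcef' + a'b'e'f' + a'bdef + a'bc'd'e'f + acd'ef + acde'f + acdef' + ab'c'd'e'f + abc'de'f' + abcd'f'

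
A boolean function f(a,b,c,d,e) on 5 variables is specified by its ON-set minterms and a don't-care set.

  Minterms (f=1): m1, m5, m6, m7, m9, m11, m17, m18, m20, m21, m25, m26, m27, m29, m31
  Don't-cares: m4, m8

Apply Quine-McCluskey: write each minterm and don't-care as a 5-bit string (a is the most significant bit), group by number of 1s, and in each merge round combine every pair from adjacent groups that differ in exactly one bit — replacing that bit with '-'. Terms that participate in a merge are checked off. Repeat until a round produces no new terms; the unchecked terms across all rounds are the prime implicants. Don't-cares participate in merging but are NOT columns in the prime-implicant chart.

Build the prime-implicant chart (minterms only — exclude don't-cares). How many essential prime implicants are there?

5

Round 0: 00001✓ 00100✓ 00101✓ 00110✓ 00111✓ 01000✓ 01001✓ 01011✓ 10001✓ 10010✓ 10100✓ 10101✓ 11001✓ 11010✓ 11011✓ 11101✓ 11111✓
Round 1: -0001✓ -0100✓ -0101✓ -1001✓ -1011✓ 0-001✓ 00-01✓ 001-0✓ 001-1✓ 0010-✓ 0011-✓ 010-1✓ 0100- 1-001✓ 1-010 1-101✓ 10-01✓ 1010-✓ 11-01✓ 11-11✓ 110-1✓ 1101- 111-1✓
Round 2: --001 -0-01 -010- -10-1 001-- 1--01 11--1
PIs = {--001, -0-01, -010-, -10-1, 001--, 0100-, 1--01, 1-010, 11--1, 1101-}
Coverage chart:
  m1: --001,-0-01
  m5: -0-01,-010-,001--
  m6: 001-- ←essential
  m7: 001-- ←essential
  m9: --001,-10-1,0100-
  m11: -10-1 ←essential
  m17: --001,-0-01,1--01
  m18: 1-010 ←essential
  m20: -010- ←essential
  m21: -0-01,-010-,1--01
  m25: --001,-10-1,1--01,11--1
  m26: 1-010,1101-
  m27: -10-1,11--1,1101-
  m29: 1--01,11--1
  m31: 11--1 ←essential
Essential: -010-, -10-1, 001--, 1-010, 11--1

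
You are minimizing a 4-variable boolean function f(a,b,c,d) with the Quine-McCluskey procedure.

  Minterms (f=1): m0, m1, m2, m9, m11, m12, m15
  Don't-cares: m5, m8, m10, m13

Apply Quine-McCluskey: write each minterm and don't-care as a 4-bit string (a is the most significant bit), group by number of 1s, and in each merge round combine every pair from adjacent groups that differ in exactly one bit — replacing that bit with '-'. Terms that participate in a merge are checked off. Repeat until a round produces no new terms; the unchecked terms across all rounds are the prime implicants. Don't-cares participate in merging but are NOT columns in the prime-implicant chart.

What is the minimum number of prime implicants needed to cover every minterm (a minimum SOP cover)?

size-2^0 implicants → 0000(✓)  0001(✓)  0010(✓)  0101(✓)  1000(✓)  1001(✓)  1010(✓)  1011(✓)  1100(✓)  1101(✓)  1111(✓)
size-2^1 implicants → -000(✓)  -001(✓)  -010(✓)  -101(✓)  0-01(✓)  00-0(✓)  000-(✓)  1-00(✓)  1-01(✓)  1-11(✓)  10-0(✓)  10-1(✓)  100-(✓)  101-(✓)  11-1(✓)  110-(✓)
size-2^2 implicants → --01  -0-0  -00-  1--1  1-0-  10--
Unchecked terms (primes): --01, -0-0, -00-, 1--1, 1-0-, 10--
Minterm coverage:
  m0 ⊆ -0-0,-00-
  m1 ⊆ --01,-00-
  m2 ⊆ -0-0 [E]
  m9 ⊆ --01,-00-,1--1,1-0-,10--
  m11 ⊆ 1--1,10--
  m12 ⊆ 1-0- [E]
  m15 ⊆ 1--1 [E]
E = {-0-0, 1--1, 1-0-}
Petrick residual → --01
Cover = c'd + b'd' + ad + ac'  |cover|=4

4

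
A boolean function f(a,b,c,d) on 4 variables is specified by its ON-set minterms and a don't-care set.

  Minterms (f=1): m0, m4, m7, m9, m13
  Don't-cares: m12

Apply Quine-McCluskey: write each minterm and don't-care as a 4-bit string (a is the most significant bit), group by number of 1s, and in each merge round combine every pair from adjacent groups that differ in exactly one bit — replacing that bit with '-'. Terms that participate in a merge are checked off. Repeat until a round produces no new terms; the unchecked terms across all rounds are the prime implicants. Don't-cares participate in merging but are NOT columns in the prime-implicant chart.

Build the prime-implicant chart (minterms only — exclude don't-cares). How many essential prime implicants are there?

3

[col 0] 0000*, 0100*, 0111, 1001*, 1100*, 1101*
[col 1] -100, 0-00, 1-01, 110-
Prime implicants: -100, 0-00, 0111, 1-01, 110-
PI chart (minterm → PIs covering it):
  0 | 0-00  (sole → essential)
  4 | -100,0-00
  7 | 0111  (sole → essential)
  9 | 1-01  (sole → essential)
  13 | 1-01,110-
Essential prime implicants: 0-00, 0111, 1-01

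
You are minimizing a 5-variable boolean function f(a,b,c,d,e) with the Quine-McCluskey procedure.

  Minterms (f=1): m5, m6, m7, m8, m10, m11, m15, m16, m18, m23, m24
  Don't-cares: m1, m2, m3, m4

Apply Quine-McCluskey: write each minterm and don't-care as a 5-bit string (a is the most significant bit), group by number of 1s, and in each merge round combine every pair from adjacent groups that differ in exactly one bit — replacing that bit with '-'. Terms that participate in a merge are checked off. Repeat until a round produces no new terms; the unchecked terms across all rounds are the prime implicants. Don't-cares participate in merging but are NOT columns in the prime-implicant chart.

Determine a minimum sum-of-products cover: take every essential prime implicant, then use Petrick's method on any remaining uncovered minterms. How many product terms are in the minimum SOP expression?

6

[col 0] 00001*, 00010*, 00011*, 00100*, 00101*, 00110*, 00111*, 01000*, 01010*, 01011*, 01111*, 10000*, 10010*, 10111*, 11000*
[col 1] -0010, -0111, -1000, 0-010*, 0-011*, 0-111*, 00-01*, 00-10*, 00-11*, 000-1*, 0001-*, 001-0*, 001-1*, 0010-*, 0011-*, 01-11*, 010-0, 0101-*, 1-000, 100-0
[col 2] 0--11, 0-01-, 00--1, 00-1-, 001--
Prime implicants: -0010, -0111, -1000, 0--11, 0-01-, 00--1, 00-1-, 001--, 010-0, 1-000, 100-0
PI chart (minterm → PIs covering it):
  5 | 00--1,001--
  6 | 00-1-,001--
  7 | -0111,0--11,00--1,00-1-,001--
  8 | -1000,010-0
  10 | 0-01-,010-0
  11 | 0--11,0-01-
  15 | 0--11  (sole → essential)
  16 | 1-000,100-0
  18 | -0010,100-0
  23 | -0111  (sole → essential)
  24 | -1000,1-000
Essential prime implicants: -0111, 0--11
Petrick residual → -0010, 001--, 010-0, 1-000
Minimum SOP uses 6 PIs: b'c'de' + b'cde + a'de + a'b'c + a'bc'e' + ac'd'e'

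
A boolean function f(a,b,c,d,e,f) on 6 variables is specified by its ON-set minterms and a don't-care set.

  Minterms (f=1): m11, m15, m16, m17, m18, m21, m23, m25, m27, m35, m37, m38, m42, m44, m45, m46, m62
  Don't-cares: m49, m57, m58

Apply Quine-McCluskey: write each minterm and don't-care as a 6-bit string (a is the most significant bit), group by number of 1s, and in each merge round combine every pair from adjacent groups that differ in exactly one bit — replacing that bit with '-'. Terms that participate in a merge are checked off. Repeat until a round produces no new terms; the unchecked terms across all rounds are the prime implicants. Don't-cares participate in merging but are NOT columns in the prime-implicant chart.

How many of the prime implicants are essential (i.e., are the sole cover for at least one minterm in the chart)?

Round 0: 001011✓ 001111✓ 010000✓ 010001✓ 010010✓ 010101✓ 010111✓ 011001✓ 011011✓ 100011 100101✓ 100110✓ 101010✓ 101100✓ 101101✓ 101110✓ 110001✓ 111001✓ 111010✓ 111110✓
Round 1: -10001✓ -11001✓ 0-1011 001-11 01-001✓ 010-01 0100-0 01000- 0101-1 0110-1 1-1010✓ 1-1110✓ 10-101 10-110 101-10✓ 1011-0 10110- 11-001✓ 111-10✓
Round 2: -1-001 1-1-10
PIs = {-1-001, 0-1011, 001-11, 010-01, 0100-0, 01000-, 0101-1, 0110-1, 1-1-10, 10-101, 10-110, 100011, 1011-0, 10110-}
Coverage chart:
  m11: 0-1011,001-11
  m15: 001-11 ←essential
  m16: 0100-0,01000-
  m17: -1-001,010-01,01000-
  m18: 0100-0 ←essential
  m21: 010-01,0101-1
  m23: 0101-1 ←essential
  m25: -1-001,0110-1
  m27: 0-1011,0110-1
  m35: 100011 ←essential
  m37: 10-101 ←essential
  m38: 10-110 ←essential
  m42: 1-1-10 ←essential
  m44: 1011-0,10110-
  m45: 10-101,10110-
  m46: 1-1-10,10-110,1011-0
  m62: 1-1-10 ←essential
Essential: 001-11, 0100-0, 0101-1, 1-1-10, 10-101, 10-110, 100011

7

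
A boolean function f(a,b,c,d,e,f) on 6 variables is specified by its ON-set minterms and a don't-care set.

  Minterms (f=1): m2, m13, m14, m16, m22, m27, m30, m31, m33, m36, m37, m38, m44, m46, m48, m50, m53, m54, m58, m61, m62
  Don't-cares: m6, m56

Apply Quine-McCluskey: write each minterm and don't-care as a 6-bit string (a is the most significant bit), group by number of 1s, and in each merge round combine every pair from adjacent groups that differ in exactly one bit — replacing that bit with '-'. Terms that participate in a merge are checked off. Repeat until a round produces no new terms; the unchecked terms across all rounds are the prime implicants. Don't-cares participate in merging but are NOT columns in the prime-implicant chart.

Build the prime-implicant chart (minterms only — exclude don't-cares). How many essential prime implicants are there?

8

[col 0] 000010*, 000110*, 001101, 001110*, 010000*, 010110*, 011011*, 011110*, 011111*, 100001*, 100100*, 100101*, 100110*, 101100*, 101110*, 110000*, 110010*, 110101*, 110110*, 111000*, 111010*, 111101*, 111110*
[col 1] -00110*, -01110*, -10000, -10110*, -11110*, 0-0110*, 0-1110*, 00-110*, 000-10, 01-110*, 011-11, 01111-, 1-0101, 1-0110*, 1-1110*, 10-100*, 10-110*, 100-01, 1001-0*, 10010-, 1011-0*, 11-000*, 11-010*, 11-101, 11-110*, 110-10*, 1100-0*, 111-10*, 1110-0*
[col 2] --0110*, --1110*, -0-110*, -1-110*, 0--110*, 1--110*, 10-1-0, 11--10, 11-0-0
[col 3] ---110
Prime implicants: ---110, -10000, 000-10, 001101, 011-11, 01111-, 1-0101, 10-1-0, 100-01, 10010-, 11--10, 11-0-0, 11-101
PI chart (minterm → PIs covering it):
  2 | 000-10  (sole → essential)
  13 | 001101  (sole → essential)
  14 | ---110  (sole → essential)
  16 | -10000  (sole → essential)
  22 | ---110  (sole → essential)
  27 | 011-11  (sole → essential)
  30 | ---110,01111-
  31 | 011-11,01111-
  33 | 100-01  (sole → essential)
  36 | 10-1-0,10010-
  37 | 1-0101,100-01,10010-
  38 | ---110,10-1-0
  44 | 10-1-0  (sole → essential)
  46 | ---110,10-1-0
  48 | -10000,11-0-0
  50 | 11--10,11-0-0
  53 | 1-0101,11-101
  54 | ---110,11--10
  58 | 11--10,11-0-0
  61 | 11-101  (sole → essential)
  62 | ---110,11--10
Essential prime implicants: ---110, -10000, 000-10, 001101, 011-11, 10-1-0, 100-01, 11-101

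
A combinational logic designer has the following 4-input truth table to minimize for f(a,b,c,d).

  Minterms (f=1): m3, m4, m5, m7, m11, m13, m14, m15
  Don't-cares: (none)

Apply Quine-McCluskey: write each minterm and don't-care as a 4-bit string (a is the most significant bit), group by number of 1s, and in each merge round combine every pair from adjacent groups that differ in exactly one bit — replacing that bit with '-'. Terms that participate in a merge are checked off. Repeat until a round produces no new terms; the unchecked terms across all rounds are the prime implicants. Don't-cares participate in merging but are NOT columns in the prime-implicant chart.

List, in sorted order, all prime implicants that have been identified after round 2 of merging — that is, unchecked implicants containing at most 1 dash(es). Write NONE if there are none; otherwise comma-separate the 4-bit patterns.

010-, 111-

[col 0] 0011*, 0100*, 0101*, 0111*, 1011*, 1101*, 1110*, 1111*
[col 1] -011*, -101*, -111*, 0-11*, 01-1*, 010-, 1-11*, 11-1*, 111-
[col 2] --11, -1-1
Prime implicants: --11, -1-1, 010-, 111-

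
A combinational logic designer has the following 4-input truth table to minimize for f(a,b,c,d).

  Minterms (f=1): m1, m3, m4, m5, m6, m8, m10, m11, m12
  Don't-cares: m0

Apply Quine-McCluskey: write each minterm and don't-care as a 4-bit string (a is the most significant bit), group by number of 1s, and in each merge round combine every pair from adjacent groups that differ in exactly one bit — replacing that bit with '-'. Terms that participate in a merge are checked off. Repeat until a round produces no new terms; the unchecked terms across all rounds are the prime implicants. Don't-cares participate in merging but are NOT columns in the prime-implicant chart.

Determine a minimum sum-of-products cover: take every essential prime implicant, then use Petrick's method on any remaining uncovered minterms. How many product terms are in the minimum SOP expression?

size-2^0 implicants → 0000(✓)  0001(✓)  0011(✓)  0100(✓)  0101(✓)  0110(✓)  1000(✓)  1010(✓)  1011(✓)  1100(✓)
size-2^1 implicants → -000(✓)  -011  -100(✓)  0-00(✓)  0-01(✓)  00-1  000-(✓)  01-0  010-(✓)  1-00(✓)  10-0  101-
size-2^2 implicants → --00  0-0-
Unchecked terms (primes): --00, -011, 0-0-, 00-1, 01-0, 10-0, 101-
Minterm coverage:
  m1 ⊆ 0-0-,00-1
  m3 ⊆ -011,00-1
  m4 ⊆ --00,0-0-,01-0
  m5 ⊆ 0-0- [E]
  m6 ⊆ 01-0 [E]
  m8 ⊆ --00,10-0
  m10 ⊆ 10-0,101-
  m11 ⊆ -011,101-
  m12 ⊆ --00 [E]
E = {--00, 0-0-, 01-0}
Petrick residual → -011, 10-0
Cover = c'd' + b'cd + a'c' + a'bd' + ab'd'  |cover|=5

5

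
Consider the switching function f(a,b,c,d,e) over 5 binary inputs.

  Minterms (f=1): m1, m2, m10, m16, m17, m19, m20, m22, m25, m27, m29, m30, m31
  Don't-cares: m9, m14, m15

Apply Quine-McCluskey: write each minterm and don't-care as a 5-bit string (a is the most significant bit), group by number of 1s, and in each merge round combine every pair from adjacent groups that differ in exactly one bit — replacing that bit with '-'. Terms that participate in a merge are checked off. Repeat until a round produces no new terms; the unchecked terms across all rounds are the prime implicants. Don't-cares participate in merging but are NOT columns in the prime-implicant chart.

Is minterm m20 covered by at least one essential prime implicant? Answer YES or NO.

size-2^0 implicants → 00001(✓)  00010(✓)  01001(✓)  01010(✓)  01110(✓)  01111(✓)  10000(✓)  10001(✓)  10011(✓)  10100(✓)  10110(✓)  11001(✓)  11011(✓)  11101(✓)  11110(✓)  11111(✓)
size-2^1 implicants → -0001(✓)  -1001(✓)  -1110(✓)  -1111(✓)  0-001(✓)  0-010  01-10  0111-(✓)  1-001(✓)  1-011(✓)  1-110  10-00  100-1(✓)  1000-  101-0  11-01(✓)  11-11(✓)  110-1(✓)  111-1(✓)  1111-(✓)
size-2^2 implicants → --001  -111-  1-0-1  11--1
Unchecked terms (primes): --001, -111-, 0-010, 01-10, 1-0-1, 1-110, 10-00, 1000-, 101-0, 11--1
Minterm coverage:
  m1 ⊆ --001 [E]
  m2 ⊆ 0-010 [E]
  m10 ⊆ 0-010,01-10
  m16 ⊆ 10-00,1000-
  m17 ⊆ --001,1-0-1,1000-
  m19 ⊆ 1-0-1 [E]
  m20 ⊆ 10-00,101-0
  m22 ⊆ 1-110,101-0
  m25 ⊆ --001,1-0-1,11--1
  m27 ⊆ 1-0-1,11--1
  m29 ⊆ 11--1 [E]
  m30 ⊆ -111-,1-110
  m31 ⊆ -111-,11--1
E = {--001, 0-010, 1-0-1, 11--1}

NO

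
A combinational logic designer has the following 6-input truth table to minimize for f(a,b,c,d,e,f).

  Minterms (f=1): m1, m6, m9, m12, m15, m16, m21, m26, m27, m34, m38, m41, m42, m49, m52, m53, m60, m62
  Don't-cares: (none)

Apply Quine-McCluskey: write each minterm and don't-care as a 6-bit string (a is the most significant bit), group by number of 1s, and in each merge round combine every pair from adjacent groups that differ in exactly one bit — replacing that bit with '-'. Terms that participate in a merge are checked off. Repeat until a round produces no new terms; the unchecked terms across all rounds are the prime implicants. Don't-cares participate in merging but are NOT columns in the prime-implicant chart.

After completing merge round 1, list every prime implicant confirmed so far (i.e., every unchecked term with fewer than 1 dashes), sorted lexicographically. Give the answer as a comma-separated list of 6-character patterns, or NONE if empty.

size-2^0 implicants → 000001(✓)  000110(✓)  001001(✓)  001100  001111  010000  010101(✓)  011010(✓)  011011(✓)  100010(✓)  100110(✓)  101001(✓)  101010(✓)  110001(✓)  110100(✓)  110101(✓)  111100(✓)  111110(✓)
size-2^1 implicants → -00110  -01001  -10101  00-001  01101-  10-010  100-10  11-100  110-01  11010-  1111-0
Unchecked terms (primes): -00110, -01001, -10101, 00-001, 001100, 001111, 010000, 01101-, 10-010, 100-10, 11-100, 110-01, 11010-, 1111-0

001100, 001111, 010000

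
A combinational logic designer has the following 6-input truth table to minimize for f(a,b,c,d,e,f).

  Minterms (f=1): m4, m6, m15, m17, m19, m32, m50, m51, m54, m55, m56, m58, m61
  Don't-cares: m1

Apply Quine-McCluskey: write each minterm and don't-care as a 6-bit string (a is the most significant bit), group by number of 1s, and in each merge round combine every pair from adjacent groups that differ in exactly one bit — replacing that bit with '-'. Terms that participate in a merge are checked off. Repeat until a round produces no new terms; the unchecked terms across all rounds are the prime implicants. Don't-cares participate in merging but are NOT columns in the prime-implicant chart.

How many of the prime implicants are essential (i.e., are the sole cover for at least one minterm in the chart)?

size-2^0 implicants → 000001(✓)  000100(✓)  000110(✓)  001111  010001(✓)  010011(✓)  100000  110010(✓)  110011(✓)  110110(✓)  110111(✓)  111000(✓)  111010(✓)  111101
size-2^1 implicants → -10011  0-0001  0001-0  0100-1  11-010  110-10(✓)  110-11(✓)  11001-(✓)  11011-(✓)  1110-0
size-2^2 implicants → 110-1-
Unchecked terms (primes): -10011, 0-0001, 0001-0, 001111, 0100-1, 100000, 11-010, 110-1-, 1110-0, 111101
Minterm coverage:
  m4 ⊆ 0001-0 [E]
  m6 ⊆ 0001-0 [E]
  m15 ⊆ 001111 [E]
  m17 ⊆ 0-0001,0100-1
  m19 ⊆ -10011,0100-1
  m32 ⊆ 100000 [E]
  m50 ⊆ 11-010,110-1-
  m51 ⊆ -10011,110-1-
  m54 ⊆ 110-1- [E]
  m55 ⊆ 110-1- [E]
  m56 ⊆ 1110-0 [E]
  m58 ⊆ 11-010,1110-0
  m61 ⊆ 111101 [E]
E = {0001-0, 001111, 100000, 110-1-, 1110-0, 111101}

6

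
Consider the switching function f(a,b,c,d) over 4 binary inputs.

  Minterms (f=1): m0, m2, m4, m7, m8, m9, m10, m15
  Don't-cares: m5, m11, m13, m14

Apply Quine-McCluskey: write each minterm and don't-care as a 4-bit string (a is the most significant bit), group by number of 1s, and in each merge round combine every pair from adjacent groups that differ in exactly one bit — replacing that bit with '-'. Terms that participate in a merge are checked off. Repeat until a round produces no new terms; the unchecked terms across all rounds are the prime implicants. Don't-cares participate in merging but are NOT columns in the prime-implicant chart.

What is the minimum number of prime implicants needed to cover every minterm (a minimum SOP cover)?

Round 0: 0000✓ 0010✓ 0100✓ 0101✓ 0111✓ 1000✓ 1001✓ 1010✓ 1011✓ 1101✓ 1110✓ 1111✓
Round 1: -000✓ -010✓ -101✓ -111✓ 0-00 00-0✓ 01-1✓ 010- 1-01✓ 1-10✓ 1-11✓ 10-0✓ 10-1✓ 100-✓ 101-✓ 11-1✓ 111-✓
Round 2: -0-0 -1-1 1--1 1-1- 10--
PIs = {-0-0, -1-1, 0-00, 010-, 1--1, 1-1-, 10--}
Coverage chart:
  m0: -0-0,0-00
  m2: -0-0 ←essential
  m4: 0-00,010-
  m7: -1-1 ←essential
  m8: -0-0,10--
  m9: 1--1,10--
  m10: -0-0,1-1-,10--
  m15: -1-1,1--1,1-1-
Essential: -0-0, -1-1
Petrick residual → 0-00, 1--1
Min cover (4 terms): b'd' + bd + a'c'd' + ad

4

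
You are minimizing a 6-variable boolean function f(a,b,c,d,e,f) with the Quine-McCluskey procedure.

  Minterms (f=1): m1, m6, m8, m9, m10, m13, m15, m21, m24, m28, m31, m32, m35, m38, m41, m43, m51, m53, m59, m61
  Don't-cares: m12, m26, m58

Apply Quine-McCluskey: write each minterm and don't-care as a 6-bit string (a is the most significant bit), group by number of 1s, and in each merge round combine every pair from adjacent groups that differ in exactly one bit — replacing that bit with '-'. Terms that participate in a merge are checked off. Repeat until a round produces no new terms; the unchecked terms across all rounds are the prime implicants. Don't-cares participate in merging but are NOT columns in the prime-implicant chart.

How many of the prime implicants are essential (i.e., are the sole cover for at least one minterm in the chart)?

9

size-2^0 implicants → 000001(✓)  000110(✓)  001000(✓)  001001(✓)  001010(✓)  001100(✓)  001101(✓)  001111(✓)  010101(✓)  011000(✓)  011010(✓)  011100(✓)  011111(✓)  100000  100011(✓)  100110(✓)  101001(✓)  101011(✓)  110011(✓)  110101(✓)  111010(✓)  111011(✓)  111101(✓)
size-2^1 implicants → -00110  -01001  -10101  -11010  0-1000(✓)  0-1010(✓)  0-1100(✓)  0-1111  00-001  001-00(✓)  001-01(✓)  0010-0(✓)  00100-(✓)  0011-1  00110-(✓)  011-00(✓)  0110-0(✓)  1-0011(✓)  1-1011(✓)  10-011(✓)  1010-1  11-011(✓)  11-101  11101-
size-2^2 implicants → 0-1-00  0-10-0  001-0-  1--011
Unchecked terms (primes): -00110, -01001, -10101, -11010, 0-1-00, 0-10-0, 0-1111, 00-001, 001-0-, 0011-1, 1--011, 100000, 1010-1, 11-101, 11101-
Minterm coverage:
  m1 ⊆ 00-001 [E]
  m6 ⊆ -00110 [E]
  m8 ⊆ 0-1-00,0-10-0,001-0-
  m9 ⊆ -01001,00-001,001-0-
  m10 ⊆ 0-10-0 [E]
  m13 ⊆ 001-0-,0011-1
  m15 ⊆ 0-1111,0011-1
  m21 ⊆ -10101 [E]
  m24 ⊆ 0-1-00,0-10-0
  m28 ⊆ 0-1-00 [E]
  m31 ⊆ 0-1111 [E]
  m32 ⊆ 100000 [E]
  m35 ⊆ 1--011 [E]
  m38 ⊆ -00110 [E]
  m41 ⊆ -01001,1010-1
  m43 ⊆ 1--011,1010-1
  m51 ⊆ 1--011 [E]
  m53 ⊆ -10101,11-101
  m59 ⊆ 1--011,11101-
  m61 ⊆ 11-101 [E]
E = {-00110, -10101, 0-1-00, 0-10-0, 0-1111, 00-001, 1--011, 100000, 11-101}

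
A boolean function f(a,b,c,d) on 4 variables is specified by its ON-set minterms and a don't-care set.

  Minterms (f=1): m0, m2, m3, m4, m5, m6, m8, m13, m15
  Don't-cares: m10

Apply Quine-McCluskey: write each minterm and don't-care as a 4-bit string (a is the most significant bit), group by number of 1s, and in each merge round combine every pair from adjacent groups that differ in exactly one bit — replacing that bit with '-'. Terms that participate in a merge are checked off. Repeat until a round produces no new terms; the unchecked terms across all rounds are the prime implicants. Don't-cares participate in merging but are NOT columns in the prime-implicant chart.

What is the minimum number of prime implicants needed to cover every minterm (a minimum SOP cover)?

5

size-2^0 implicants → 0000(✓)  0010(✓)  0011(✓)  0100(✓)  0101(✓)  0110(✓)  1000(✓)  1010(✓)  1101(✓)  1111(✓)
size-2^1 implicants → -000(✓)  -010(✓)  -101  0-00(✓)  0-10(✓)  00-0(✓)  001-  01-0(✓)  010-  10-0(✓)  11-1
size-2^2 implicants → -0-0  0--0
Unchecked terms (primes): -0-0, -101, 0--0, 001-, 010-, 11-1
Minterm coverage:
  m0 ⊆ -0-0,0--0
  m2 ⊆ -0-0,0--0,001-
  m3 ⊆ 001- [E]
  m4 ⊆ 0--0,010-
  m5 ⊆ -101,010-
  m6 ⊆ 0--0 [E]
  m8 ⊆ -0-0 [E]
  m13 ⊆ -101,11-1
  m15 ⊆ 11-1 [E]
E = {-0-0, 0--0, 001-, 11-1}
Petrick residual → -101
Cover = b'd' + bc'd + a'd' + a'b'c + abd  |cover|=5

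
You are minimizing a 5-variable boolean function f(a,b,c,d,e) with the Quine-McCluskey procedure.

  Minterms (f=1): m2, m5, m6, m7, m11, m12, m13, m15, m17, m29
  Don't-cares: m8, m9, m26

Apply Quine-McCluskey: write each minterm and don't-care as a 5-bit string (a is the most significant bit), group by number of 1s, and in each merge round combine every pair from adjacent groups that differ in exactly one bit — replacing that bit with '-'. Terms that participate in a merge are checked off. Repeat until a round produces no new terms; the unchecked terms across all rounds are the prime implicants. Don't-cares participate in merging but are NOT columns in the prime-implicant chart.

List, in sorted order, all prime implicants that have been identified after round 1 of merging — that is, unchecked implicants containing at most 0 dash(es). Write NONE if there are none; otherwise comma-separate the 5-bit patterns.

10001, 11010

Round 0: 00010✓ 00101✓ 00110✓ 00111✓ 01000✓ 01001✓ 01011✓ 01100✓ 01101✓ 01111✓ 10001 11010 11101✓
Round 1: -1101 0-101✓ 0-111✓ 00-10 001-1✓ 0011- 01-00✓ 01-01✓ 01-11✓ 010-1✓ 0100-✓ 011-1✓ 0110-✓
Round 2: 0-1-1 01--1 01-0-
PIs = {-1101, 0-1-1, 00-10, 0011-, 01--1, 01-0-, 10001, 11010}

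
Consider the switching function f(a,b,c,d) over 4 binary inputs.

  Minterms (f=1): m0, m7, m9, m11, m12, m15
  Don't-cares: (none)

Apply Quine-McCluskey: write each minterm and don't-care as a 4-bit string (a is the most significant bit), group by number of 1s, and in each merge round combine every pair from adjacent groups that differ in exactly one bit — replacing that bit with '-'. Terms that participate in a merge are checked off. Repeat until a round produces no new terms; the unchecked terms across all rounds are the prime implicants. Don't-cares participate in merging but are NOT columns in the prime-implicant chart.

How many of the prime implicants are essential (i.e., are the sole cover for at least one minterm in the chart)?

size-2^0 implicants → 0000  0111(✓)  1001(✓)  1011(✓)  1100  1111(✓)
size-2^1 implicants → -111  1-11  10-1
Unchecked terms (primes): -111, 0000, 1-11, 10-1, 1100
Minterm coverage:
  m0 ⊆ 0000 [E]
  m7 ⊆ -111 [E]
  m9 ⊆ 10-1 [E]
  m11 ⊆ 1-11,10-1
  m12 ⊆ 1100 [E]
  m15 ⊆ -111,1-11
E = {-111, 0000, 10-1, 1100}

4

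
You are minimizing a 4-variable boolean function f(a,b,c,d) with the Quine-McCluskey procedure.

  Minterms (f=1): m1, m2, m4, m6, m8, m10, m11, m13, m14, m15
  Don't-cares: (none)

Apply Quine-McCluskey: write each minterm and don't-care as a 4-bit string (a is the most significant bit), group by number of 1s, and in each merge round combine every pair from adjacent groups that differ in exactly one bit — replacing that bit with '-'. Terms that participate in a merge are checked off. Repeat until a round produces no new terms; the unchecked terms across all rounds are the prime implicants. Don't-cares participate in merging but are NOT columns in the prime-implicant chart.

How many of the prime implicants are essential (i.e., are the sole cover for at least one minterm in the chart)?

6

[col 0] 0001, 0010*, 0100*, 0110*, 1000*, 1010*, 1011*, 1101*, 1110*, 1111*
[col 1] -010*, -110*, 0-10*, 01-0, 1-10*, 1-11*, 10-0, 101-*, 11-1, 111-*
[col 2] --10, 1-1-
Prime implicants: --10, 0001, 01-0, 1-1-, 10-0, 11-1
PI chart (minterm → PIs covering it):
  1 | 0001  (sole → essential)
  2 | --10  (sole → essential)
  4 | 01-0  (sole → essential)
  6 | --10,01-0
  8 | 10-0  (sole → essential)
  10 | --10,1-1-,10-0
  11 | 1-1-  (sole → essential)
  13 | 11-1  (sole → essential)
  14 | --10,1-1-
  15 | 1-1-,11-1
Essential prime implicants: --10, 0001, 01-0, 1-1-, 10-0, 11-1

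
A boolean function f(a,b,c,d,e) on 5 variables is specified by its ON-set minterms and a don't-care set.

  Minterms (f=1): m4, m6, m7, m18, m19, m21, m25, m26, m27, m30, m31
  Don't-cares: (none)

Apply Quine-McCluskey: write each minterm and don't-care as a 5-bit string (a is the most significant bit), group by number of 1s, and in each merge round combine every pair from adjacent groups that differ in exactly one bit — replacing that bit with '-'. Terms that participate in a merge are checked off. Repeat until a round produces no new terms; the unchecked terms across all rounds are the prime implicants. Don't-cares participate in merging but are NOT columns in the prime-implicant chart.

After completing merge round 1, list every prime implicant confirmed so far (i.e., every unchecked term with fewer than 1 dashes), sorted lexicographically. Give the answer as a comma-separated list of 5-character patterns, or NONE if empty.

10101

size-2^0 implicants → 00100(✓)  00110(✓)  00111(✓)  10010(✓)  10011(✓)  10101  11001(✓)  11010(✓)  11011(✓)  11110(✓)  11111(✓)
size-2^1 implicants → 001-0  0011-  1-010(✓)  1-011(✓)  1001-(✓)  11-10(✓)  11-11(✓)  110-1  1101-(✓)  1111-(✓)
size-2^2 implicants → 1-01-  11-1-
Unchecked terms (primes): 001-0, 0011-, 1-01-, 10101, 11-1-, 110-1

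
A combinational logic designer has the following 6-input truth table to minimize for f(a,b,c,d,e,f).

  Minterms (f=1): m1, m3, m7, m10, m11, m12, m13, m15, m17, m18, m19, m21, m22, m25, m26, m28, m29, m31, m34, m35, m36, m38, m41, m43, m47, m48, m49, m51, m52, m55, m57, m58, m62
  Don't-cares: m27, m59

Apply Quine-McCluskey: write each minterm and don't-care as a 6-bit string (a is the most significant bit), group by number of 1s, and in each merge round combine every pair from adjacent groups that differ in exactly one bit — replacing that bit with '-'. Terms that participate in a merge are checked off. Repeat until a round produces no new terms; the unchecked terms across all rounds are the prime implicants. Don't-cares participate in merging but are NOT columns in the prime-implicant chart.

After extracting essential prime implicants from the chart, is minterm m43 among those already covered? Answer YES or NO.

Round 0: 000001✓ 000011✓ 000111✓ 001010✓ 001011✓ 001100✓ 001101✓ 001111✓ 010001✓ 010010✓ 010011✓ 010101✓ 010110✓ 011001✓ 011010✓ 011011✓ 011100✓ 011101✓ 011111✓ 100010✓ 100011✓ 100100✓ 100110✓ 101001✓ 101011✓ 101111✓ 110000✓ 110001✓ 110011✓ 110100✓ 110111✓ 111001✓ 111010✓ 111011✓ 111110✓
Round 1: -00011✓ -01011✓ -01111✓ -10001✓ -10011✓ -11001✓ -11010✓ -11011✓ 0-0001✓ 0-0011✓ 0-1010✓ 0-1011✓ 0-1100✓ 0-1101✓ 0-1111✓ 00-011✓ 00-111✓ 000-11✓ 0000-1✓ 001-11✓ 00101-✓ 0011-1✓ 00110-✓ 01-001✓ 01-010✓ 01-011✓ 01-101✓ 010-01✓ 010-10 0100-1✓ 01001-✓ 011-01✓ 011-11✓ 0110-1✓ 01101-✓ 0111-1✓ 01110-✓ 1-0011✓ 1-0100 1-1001✓ 1-1011✓ 10-011✓ 100-10 10001- 1001-0 101-11✓ 1010-1✓ 11-001✓ 11-011✓ 110-00 110-11 1100-1✓ 11000- 111-10 1110-1✓ 11101-✓
Round 2: --0011✓ --1011✓ -0-011✓ -01-11 -1-001✓ -1-011✓ -100-1✓ -110-1✓ -1101- 0--011✓ 0-00-1 0-1-11 0-101- 0-11-1 0-110- 00--11 01--01 01-0-1✓ 01-01- 011--1 1--011✓ 1-10-1 11-0-1✓
Round 3: ---011 -1-0-1
PIs = {---011, -01-11, -1-0-1, -1101-, 0-00-1, 0-1-11, 0-101-, 0-11-1, 0-110-, 00--11, 01--01, 01-01-, 010-10, 011--1, 1-0100, 1-10-1, 100-10, 10001-, 1001-0, 110-00, 110-11, 11000-, 111-10}
Coverage chart:
  m1: 0-00-1 ←essential
  m3: ---011,0-00-1,00--11
  m7: 00--11 ←essential
  m10: 0-101- ←essential
  m11: ---011,-01-11,0-1-11,0-101-,00--11
  m12: 0-110- ←essential
  m13: 0-11-1,0-110-
  m15: -01-11,0-1-11,0-11-1,00--11
  m17: -1-0-1,0-00-1,01--01
  m18: 01-01-,010-10
  m19: ---011,-1-0-1,0-00-1,01-01-
  m21: 01--01 ←essential
  m22: 010-10 ←essential
  m25: -1-0-1,01--01,011--1
  m26: -1101-,0-101-,01-01-
  m28: 0-110- ←essential
  m29: 0-11-1,0-110-,01--01,011--1
  m31: 0-1-11,0-11-1,011--1
  m34: 100-10,10001-
  m35: ---011,10001-
  m36: 1-0100,1001-0
  m38: 100-10,1001-0
  m41: 1-10-1 ←essential
  m43: ---011,-01-11,1-10-1
  m47: -01-11 ←essential
  m48: 110-00,11000-
  m49: -1-0-1,11000-
  m51: ---011,-1-0-1,110-11
  m52: 1-0100,110-00
  m55: 110-11 ←essential
  m57: -1-0-1,1-10-1
  m58: -1101-,111-10
  m62: 111-10 ←essential
Essential: -01-11, 0-00-1, 0-101-, 0-110-, 00--11, 01--01, 010-10, 1-10-1, 110-11, 111-10

YES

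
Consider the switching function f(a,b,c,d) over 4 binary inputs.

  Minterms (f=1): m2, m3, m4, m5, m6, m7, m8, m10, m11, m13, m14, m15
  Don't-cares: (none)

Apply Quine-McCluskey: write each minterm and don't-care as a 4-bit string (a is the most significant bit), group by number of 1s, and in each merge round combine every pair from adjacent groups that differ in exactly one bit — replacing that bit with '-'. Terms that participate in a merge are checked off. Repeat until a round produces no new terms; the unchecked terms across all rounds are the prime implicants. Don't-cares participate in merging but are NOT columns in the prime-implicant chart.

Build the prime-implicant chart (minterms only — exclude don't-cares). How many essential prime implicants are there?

Round 0: 0010✓ 0011✓ 0100✓ 0101✓ 0110✓ 0111✓ 1000✓ 1010✓ 1011✓ 1101✓ 1110✓ 1111✓
Round 1: -010✓ -011✓ -101✓ -110✓ -111✓ 0-10✓ 0-11✓ 001-✓ 01-0✓ 01-1✓ 010-✓ 011-✓ 1-10✓ 1-11✓ 10-0 101-✓ 11-1✓ 111-✓
Round 2: --10✓ --11✓ -01-✓ -1-1 -11-✓ 0-1-✓ 01-- 1-1-✓
Round 3: --1-
PIs = {--1-, -1-1, 01--, 10-0}
Coverage chart:
  m2: --1- ←essential
  m3: --1- ←essential
  m4: 01-- ←essential
  m5: -1-1,01--
  m6: --1-,01--
  m7: --1-,-1-1,01--
  m8: 10-0 ←essential
  m10: --1-,10-0
  m11: --1- ←essential
  m13: -1-1 ←essential
  m14: --1- ←essential
  m15: --1-,-1-1
Essential: --1-, -1-1, 01--, 10-0

4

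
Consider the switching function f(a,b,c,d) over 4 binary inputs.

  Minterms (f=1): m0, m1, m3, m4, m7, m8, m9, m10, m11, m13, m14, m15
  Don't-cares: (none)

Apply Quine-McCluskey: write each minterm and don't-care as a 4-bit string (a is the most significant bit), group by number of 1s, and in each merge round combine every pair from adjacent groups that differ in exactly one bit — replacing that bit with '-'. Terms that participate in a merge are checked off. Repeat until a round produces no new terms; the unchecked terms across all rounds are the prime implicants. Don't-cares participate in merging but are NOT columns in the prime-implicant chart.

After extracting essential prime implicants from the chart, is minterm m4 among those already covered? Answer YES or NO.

YES

[col 0] 0000*, 0001*, 0011*, 0100*, 0111*, 1000*, 1001*, 1010*, 1011*, 1101*, 1110*, 1111*
[col 1] -000*, -001*, -011*, -111*, 0-00, 0-11*, 00-1*, 000-*, 1-01*, 1-10*, 1-11*, 10-0*, 10-1*, 100-*, 101-*, 11-1*, 111-*
[col 2] --11, -0-1, -00-, 1--1, 1-1-, 10--
Prime implicants: --11, -0-1, -00-, 0-00, 1--1, 1-1-, 10--
PI chart (minterm → PIs covering it):
  0 | -00-,0-00
  1 | -0-1,-00-
  3 | --11,-0-1
  4 | 0-00  (sole → essential)
  7 | --11  (sole → essential)
  8 | -00-,10--
  9 | -0-1,-00-,1--1,10--
  10 | 1-1-,10--
  11 | --11,-0-1,1--1,1-1-,10--
  13 | 1--1  (sole → essential)
  14 | 1-1-  (sole → essential)
  15 | --11,1--1,1-1-
Essential prime implicants: --11, 0-00, 1--1, 1-1-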